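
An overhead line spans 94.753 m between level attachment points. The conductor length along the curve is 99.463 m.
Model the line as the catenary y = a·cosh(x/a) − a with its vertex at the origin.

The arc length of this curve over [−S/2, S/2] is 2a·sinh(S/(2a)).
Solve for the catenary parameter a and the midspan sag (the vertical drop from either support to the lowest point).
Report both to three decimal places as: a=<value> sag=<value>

a=87.390 sag=13.160

seed: a₀ = √(S³/(24(L−S))) = √(94.753³/(24·4.710)) = 86.750778
iter 1: u=0.546122  f(a)=+7.074e-02  f'(a)=-1.119e-01  a ← 86.750778 − (+7.074e-02/-1.119e-01) = 87.383161
iter 2: u=0.542170  f(a)=+7.810e-04  f'(a)=-1.094e-01  a ← 87.383161 − (+7.810e-04/-1.094e-01) = 87.390300
iter 3: u=0.542125  f(a)=+9.754e-08  f'(a)=-1.094e-01  a ← 87.390300 − (+9.754e-08/-1.094e-01) = 87.390301
iter 4: u=0.542125  f(a)=+2.842e-14  f'(a)=-1.094e-01  a ← 87.390301 − (+2.842e-14/-1.094e-01) = 87.390301
converged: |Δa| < 1e-12 after 4 iterations
sag = a·(cosh(S/(2a)) − 1) = 87.390301·(cosh(0.542125) − 1) = 13.159621
T_max/T_min = cosh(S/(2a)) = 1.150584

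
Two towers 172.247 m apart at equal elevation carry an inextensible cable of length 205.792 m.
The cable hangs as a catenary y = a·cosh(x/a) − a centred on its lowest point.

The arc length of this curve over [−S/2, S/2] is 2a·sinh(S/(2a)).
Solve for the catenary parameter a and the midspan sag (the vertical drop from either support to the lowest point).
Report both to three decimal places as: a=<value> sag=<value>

seed: a₀ = √(S³/(24(L−S))) = √(172.247³/(24·33.545)) = 79.672415
iter 1: u=1.080970  f(a)=+2.015e+00  f'(a)=-9.447e-01  a ← 79.672415 − (+2.015e+00/-9.447e-01) = 81.805743
iter 2: u=1.052781  f(a)=+8.378e-02  f'(a)=-8.676e-01  a ← 81.805743 − (+8.378e-02/-8.676e-01) = 81.902307
iter 3: u=1.051539  f(a)=+1.587e-04  f'(a)=-8.643e-01  a ← 81.902307 − (+1.587e-04/-8.643e-01) = 81.902491
iter 4: u=1.051537  f(a)=+5.718e-10  f'(a)=-8.643e-01  a ← 81.902491 − (+5.718e-10/-8.643e-01) = 81.902491
iter 5: u=1.051537  f(a)=-2.842e-14  f'(a)=-8.643e-01  a ← 81.902491 − (-2.842e-14/-8.643e-01) = 81.902491
converged: |Δa| < 1e-12 after 5 iterations
sag = a·(cosh(S/(2a)) − 1) = 81.902491·(cosh(1.051537) − 1) = 49.610264
T_max/T_min = cosh(S/(2a)) = 1.605724

a=81.902 sag=49.610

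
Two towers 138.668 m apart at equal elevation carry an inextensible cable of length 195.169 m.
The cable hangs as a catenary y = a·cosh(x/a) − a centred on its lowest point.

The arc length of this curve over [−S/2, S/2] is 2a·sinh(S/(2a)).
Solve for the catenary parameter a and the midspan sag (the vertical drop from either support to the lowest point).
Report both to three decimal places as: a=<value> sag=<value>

seed: a₀ = √(S³/(24(L−S))) = √(138.668³/(24·56.501)) = 44.343574
iter 1: u=1.563564  f(a)=+7.322e+00  f'(a)=-3.228e+00  a ← 44.343574 − (+7.322e+00/-3.228e+00) = 46.611815
iter 2: u=1.487477  f(a)=+5.993e-01  f'(a)=-2.720e+00  a ← 46.611815 − (+5.993e-01/-2.720e+00) = 46.832198
iter 3: u=1.480477  f(a)=+4.806e-03  f'(a)=-2.676e+00  a ← 46.832198 − (+4.806e-03/-2.676e+00) = 46.833994
iter 4: u=1.480420  f(a)=+3.146e-07  f'(a)=-2.676e+00  a ← 46.833994 − (+3.146e-07/-2.676e+00) = 46.833994
iter 5: u=1.480420  f(a)=-2.842e-14  f'(a)=-2.676e+00  a ← 46.833994 − (-2.842e-14/-2.676e+00) = 46.833994
converged: |Δa| < 1e-12 after 5 iterations
sag = a·(cosh(S/(2a)) − 1) = 46.833994·(cosh(1.480420) − 1) = 61.407207
T_max/T_min = cosh(S/(2a)) = 2.311167

a=46.834 sag=61.407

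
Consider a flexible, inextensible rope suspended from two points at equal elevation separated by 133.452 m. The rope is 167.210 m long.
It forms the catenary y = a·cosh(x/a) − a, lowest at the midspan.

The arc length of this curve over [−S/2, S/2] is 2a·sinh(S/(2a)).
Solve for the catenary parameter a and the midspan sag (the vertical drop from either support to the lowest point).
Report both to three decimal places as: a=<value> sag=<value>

seed: a₀ = √(S³/(24(L−S))) = √(133.452³/(24·33.758)) = 54.161871
iter 1: u=1.231974  f(a)=+2.656e+00  f'(a)=-1.446e+00  a ← 54.161871 − (+2.656e+00/-1.446e+00) = 55.998537
iter 2: u=1.191567  f(a)=+1.411e-01  f'(a)=-1.296e+00  a ← 55.998537 − (+1.411e-01/-1.296e+00) = 56.107382
iter 3: u=1.189255  f(a)=+4.476e-04  f'(a)=-1.288e+00  a ← 56.107382 − (+4.476e-04/-1.288e+00) = 56.107729
iter 4: u=1.189248  f(a)=+4.534e-09  f'(a)=-1.288e+00  a ← 56.107729 − (+4.534e-09/-1.288e+00) = 56.107729
iter 5: u=1.189248  f(a)=-2.842e-14  f'(a)=-1.288e+00  a ← 56.107729 − (-2.842e-14/-1.288e+00) = 56.107729
converged: |Δa| < 1e-12 after 5 iterations
sag = a·(cosh(S/(2a)) − 1) = 56.107729·(cosh(1.189248) − 1) = 44.579277
T_max/T_min = cosh(S/(2a)) = 1.794530

a=56.108 sag=44.579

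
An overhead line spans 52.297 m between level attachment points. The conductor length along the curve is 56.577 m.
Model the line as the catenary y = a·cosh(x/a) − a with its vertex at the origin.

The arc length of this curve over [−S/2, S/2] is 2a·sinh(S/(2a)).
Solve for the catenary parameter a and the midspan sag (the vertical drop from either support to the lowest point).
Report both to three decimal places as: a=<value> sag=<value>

seed: a₀ = √(S³/(24(L−S))) = √(52.297³/(24·4.280)) = 37.315362
iter 1: u=0.700744  f(a)=+1.063e-01  f'(a)=-2.409e-01  a ← 37.315362 − (+1.063e-01/-2.409e-01) = 37.756780
iter 2: u=0.692551  f(a)=+1.916e-03  f'(a)=-2.322e-01  a ← 37.756780 − (+1.916e-03/-2.322e-01) = 37.765030
iter 3: u=0.692400  f(a)=+6.476e-07  f'(a)=-2.321e-01  a ← 37.765030 − (+6.476e-07/-2.321e-01) = 37.765033
iter 4: u=0.692400  f(a)=+8.527e-14  f'(a)=-2.321e-01  a ← 37.765033 − (+8.527e-14/-2.321e-01) = 37.765033
converged: |Δa| < 1e-12 after 4 iterations
sag = a·(cosh(S/(2a)) − 1) = 37.765033·(cosh(0.692400) − 1) = 9.420102
T_max/T_min = cosh(S/(2a)) = 1.249440

a=37.765 sag=9.420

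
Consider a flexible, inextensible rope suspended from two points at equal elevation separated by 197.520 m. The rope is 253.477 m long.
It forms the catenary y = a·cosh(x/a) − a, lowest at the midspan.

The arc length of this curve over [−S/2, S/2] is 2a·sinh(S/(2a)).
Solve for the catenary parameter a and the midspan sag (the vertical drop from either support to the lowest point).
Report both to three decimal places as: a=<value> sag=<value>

a=78.780 sag=70.448

seed: a₀ = √(S³/(24(L−S))) = √(197.520³/(24·55.957)) = 75.750200
iter 1: u=1.303759  f(a)=+4.953e+00  f'(a)=-1.744e+00  a ← 75.750200 − (+4.953e+00/-1.744e+00) = 78.589687
iter 2: u=1.256653  f(a)=+2.921e-01  f'(a)=-1.544e+00  a ← 78.589687 − (+2.921e-01/-1.544e+00) = 78.778870
iter 3: u=1.253636  f(a)=+1.157e-03  f'(a)=-1.532e+00  a ← 78.778870 − (+1.157e-03/-1.532e+00) = 78.779625
iter 4: u=1.253624  f(a)=+1.831e-08  f'(a)=-1.532e+00  a ← 78.779625 − (+1.831e-08/-1.532e+00) = 78.779625
iter 5: u=1.253624  f(a)=+5.684e-14  f'(a)=-1.532e+00  a ← 78.779625 − (+5.684e-14/-1.532e+00) = 78.779625
converged: |Δa| < 1e-12 after 5 iterations
sag = a·(cosh(S/(2a)) − 1) = 78.779625·(cosh(1.253624) − 1) = 70.447975
T_max/T_min = cosh(S/(2a)) = 1.894241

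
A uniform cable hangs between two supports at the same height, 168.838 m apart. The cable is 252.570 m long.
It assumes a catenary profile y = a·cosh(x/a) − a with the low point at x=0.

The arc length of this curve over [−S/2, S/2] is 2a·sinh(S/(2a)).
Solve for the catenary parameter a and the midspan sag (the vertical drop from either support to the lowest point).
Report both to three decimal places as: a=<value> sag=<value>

a=52.230 sag=84.429

seed: a₀ = √(S³/(24(L−S))) = √(168.838³/(24·83.732)) = 48.938871
iter 1: u=1.724989  f(a)=+1.338e+01  f'(a)=-4.554e+00  a ← 48.938871 − (+1.338e+01/-4.554e+00) = 51.876114
iter 2: u=1.627319  f(a)=+1.299e+00  f'(a)=-3.709e+00  a ← 51.876114 − (+1.299e+00/-3.709e+00) = 52.226315
iter 3: u=1.616407  f(a)=+1.516e-02  f'(a)=-3.623e+00  a ← 52.226315 − (+1.516e-02/-3.623e+00) = 52.230498
iter 4: u=1.616278  f(a)=+2.117e-06  f'(a)=-3.622e+00  a ← 52.230498 − (+2.117e-06/-3.622e+00) = 52.230499
iter 5: u=1.616278  f(a)=+0.000e+00  f'(a)=-3.622e+00  a ← 52.230499 − (+0.000e+00/-3.622e+00) = 52.230499
converged: |Δa| < 1e-12 after 5 iterations
sag = a·(cosh(S/(2a)) − 1) = 52.230499·(cosh(1.616278) − 1) = 84.429394
T_max/T_min = cosh(S/(2a)) = 2.616477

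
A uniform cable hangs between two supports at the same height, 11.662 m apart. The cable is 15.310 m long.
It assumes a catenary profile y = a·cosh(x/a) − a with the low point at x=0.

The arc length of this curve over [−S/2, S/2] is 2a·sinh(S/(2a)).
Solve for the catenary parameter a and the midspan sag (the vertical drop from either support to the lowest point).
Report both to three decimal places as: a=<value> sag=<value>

seed: a₀ = √(S³/(24(L−S))) = √(11.662³/(24·3.648)) = 4.256244
iter 1: u=1.369987  f(a)=+3.580e-01  f'(a)=-2.058e+00  a ← 4.256244 − (+3.580e-01/-2.058e+00) = 4.430200
iter 2: u=1.316193  f(a)=+2.312e-02  f'(a)=-1.800e+00  a ← 4.430200 − (+2.312e-02/-1.800e+00) = 4.443043
iter 3: u=1.312389  f(a)=+1.111e-04  f'(a)=-1.783e+00  a ← 4.443043 − (+1.111e-04/-1.783e+00) = 4.443105
iter 4: u=1.312371  f(a)=+2.595e-09  f'(a)=-1.783e+00  a ← 4.443105 − (+2.595e-09/-1.783e+00) = 4.443105
iter 5: u=1.312371  f(a)=-1.776e-15  f'(a)=-1.783e+00  a ← 4.443105 − (-1.776e-15/-1.783e+00) = 4.443105
converged: |Δa| < 1e-12 after 5 iterations
sag = a·(cosh(S/(2a)) − 1) = 4.443105·(cosh(1.312371) − 1) = 4.407895
T_max/T_min = cosh(S/(2a)) = 1.992075

a=4.443 sag=4.408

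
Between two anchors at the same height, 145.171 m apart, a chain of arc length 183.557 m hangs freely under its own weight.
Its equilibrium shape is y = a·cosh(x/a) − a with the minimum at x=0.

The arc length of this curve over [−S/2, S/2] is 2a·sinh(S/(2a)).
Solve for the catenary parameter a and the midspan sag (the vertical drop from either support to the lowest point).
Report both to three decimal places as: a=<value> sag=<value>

a=59.786 sag=49.748

seed: a₀ = √(S³/(24(L−S))) = √(145.171³/(24·38.386)) = 57.627231
iter 1: u=1.259569  f(a)=+3.163e+00  f'(a)=-1.556e+00  a ← 57.627231 − (+3.163e+00/-1.556e+00) = 59.659863
iter 2: u=1.216655  f(a)=+1.750e-01  f'(a)=-1.388e+00  a ← 59.659863 − (+1.750e-01/-1.388e+00) = 59.785965
iter 3: u=1.214089  f(a)=+6.056e-04  f'(a)=-1.378e+00  a ← 59.785965 − (+6.056e-04/-1.378e+00) = 59.786404
iter 4: u=1.214080  f(a)=+7.306e-09  f'(a)=-1.378e+00  a ← 59.786404 − (+7.306e-09/-1.378e+00) = 59.786404
iter 5: u=1.214080  f(a)=+0.000e+00  f'(a)=-1.378e+00  a ← 59.786404 − (+0.000e+00/-1.378e+00) = 59.786404
converged: |Δa| < 1e-12 after 5 iterations
sag = a·(cosh(S/(2a)) − 1) = 59.786404·(cosh(1.214080) − 1) = 49.747642
T_max/T_min = cosh(S/(2a)) = 1.832090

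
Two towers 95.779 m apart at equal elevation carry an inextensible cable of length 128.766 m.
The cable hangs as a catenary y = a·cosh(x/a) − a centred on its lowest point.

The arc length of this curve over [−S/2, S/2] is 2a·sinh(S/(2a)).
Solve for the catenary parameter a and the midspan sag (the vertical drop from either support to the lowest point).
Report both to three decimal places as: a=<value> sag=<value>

a=34.915 sag=38.326

seed: a₀ = √(S³/(24(L−S))) = √(95.779³/(24·32.987)) = 33.314125
iter 1: u=1.437513  f(a)=+3.581e+00  f'(a)=-2.421e+00  a ← 33.314125 − (+3.581e+00/-2.421e+00) = 34.793233
iter 2: u=1.376403  f(a)=+2.523e-01  f'(a)=-2.091e+00  a ← 34.793233 − (+2.523e-01/-2.091e+00) = 34.913901
iter 3: u=1.371646  f(a)=+1.462e-03  f'(a)=-2.067e+00  a ← 34.913901 − (+1.462e-03/-2.067e+00) = 34.914608
iter 4: u=1.371618  f(a)=+4.975e-08  f'(a)=-2.066e+00  a ← 34.914608 − (+4.975e-08/-2.066e+00) = 34.914608
iter 5: u=1.371618  f(a)=+0.000e+00  f'(a)=-2.066e+00  a ← 34.914608 − (+0.000e+00/-2.066e+00) = 34.914608
converged: |Δa| < 1e-12 after 5 iterations
sag = a·(cosh(S/(2a)) − 1) = 34.914608·(cosh(1.371618) − 1) = 38.326095
T_max/T_min = cosh(S/(2a)) = 2.097709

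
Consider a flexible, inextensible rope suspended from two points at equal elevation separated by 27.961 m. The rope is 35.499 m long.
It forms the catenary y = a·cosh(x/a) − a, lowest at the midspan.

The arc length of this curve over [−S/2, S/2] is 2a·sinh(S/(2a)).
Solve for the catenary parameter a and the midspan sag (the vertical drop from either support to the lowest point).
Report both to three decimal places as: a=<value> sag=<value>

seed: a₀ = √(S³/(24(L−S))) = √(27.961³/(24·7.538)) = 10.992472
iter 1: u=1.271825  f(a)=+6.337e-01  f'(a)=-1.607e+00  a ← 10.992472 − (+6.337e-01/-1.607e+00) = 11.386902
iter 2: u=1.227770  f(a)=+3.570e-02  f'(a)=-1.430e+00  a ← 11.386902 − (+3.570e-02/-1.430e+00) = 11.411867
iter 3: u=1.225084  f(a)=+1.283e-04  f'(a)=-1.420e+00  a ← 11.411867 − (+1.283e-04/-1.420e+00) = 11.411957
iter 4: u=1.225075  f(a)=+1.671e-09  f'(a)=-1.420e+00  a ← 11.411957 − (+1.671e-09/-1.420e+00) = 11.411957
iter 5: u=1.225075  f(a)=+7.105e-15  f'(a)=-1.420e+00  a ← 11.411957 − (+7.105e-15/-1.420e+00) = 11.411957
converged: |Δa| < 1e-12 after 5 iterations
sag = a·(cosh(S/(2a)) − 1) = 11.411957·(cosh(1.225075) − 1) = 9.689643
T_max/T_min = cosh(S/(2a)) = 1.849078

a=11.412 sag=9.690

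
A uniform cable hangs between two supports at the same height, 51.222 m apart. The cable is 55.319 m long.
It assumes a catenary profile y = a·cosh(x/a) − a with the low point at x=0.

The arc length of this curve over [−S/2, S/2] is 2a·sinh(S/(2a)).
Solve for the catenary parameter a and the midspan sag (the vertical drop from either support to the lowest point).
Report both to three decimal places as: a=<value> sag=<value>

a=37.405 sag=9.116

seed: a₀ = √(S³/(24(L−S))) = √(51.222³/(24·4.097)) = 36.969723
iter 1: u=0.692756  f(a)=+9.944e-02  f'(a)=-2.325e-01  a ← 36.969723 − (+9.944e-02/-2.325e-01) = 37.397495
iter 2: u=0.684832  f(a)=+1.752e-03  f'(a)=-2.243e-01  a ← 37.397495 − (+1.752e-03/-2.243e-01) = 37.405306
iter 3: u=0.684689  f(a)=+5.658e-07  f'(a)=-2.242e-01  a ← 37.405306 − (+5.658e-07/-2.242e-01) = 37.405309
iter 4: u=0.684689  f(a)=+4.974e-14  f'(a)=-2.242e-01  a ← 37.405309 − (+4.974e-14/-2.242e-01) = 37.405309
converged: |Δa| < 1e-12 after 4 iterations
sag = a·(cosh(S/(2a)) − 1) = 37.405309·(cosh(0.684689) − 1) = 9.115709
T_max/T_min = cosh(S/(2a)) = 1.243701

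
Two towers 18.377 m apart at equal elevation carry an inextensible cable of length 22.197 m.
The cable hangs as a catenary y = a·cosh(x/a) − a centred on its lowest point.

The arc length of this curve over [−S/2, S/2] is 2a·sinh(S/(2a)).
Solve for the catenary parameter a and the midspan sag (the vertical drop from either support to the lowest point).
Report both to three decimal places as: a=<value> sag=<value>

seed: a₀ = √(S³/(24(L−S))) = √(18.377³/(24·3.820)) = 8.227627
iter 1: u=1.116786  f(a)=+2.454e-01  f'(a)=-1.050e+00  a ← 8.227627 − (+2.454e-01/-1.050e+00) = 8.461429
iter 2: u=1.085928  f(a)=+1.085e-02  f'(a)=-9.587e-01  a ← 8.461429 − (+1.085e-02/-9.587e-01) = 8.472746
iter 3: u=1.084477  f(a)=+2.338e-05  f'(a)=-9.546e-01  a ← 8.472746 − (+2.338e-05/-9.546e-01) = 8.472771
iter 4: u=1.084474  f(a)=+1.090e-10  f'(a)=-9.546e-01  a ← 8.472771 − (+1.090e-10/-9.546e-01) = 8.472771
iter 5: u=1.084474  f(a)=+0.000e+00  f'(a)=-9.546e-01  a ← 8.472771 − (+0.000e+00/-9.546e-01) = 8.472771
converged: |Δa| < 1e-12 after 5 iterations
sag = a·(cosh(S/(2a)) − 1) = 8.472771·(cosh(1.084474) − 1) = 5.490200
T_max/T_min = cosh(S/(2a)) = 1.647982

a=8.473 sag=5.490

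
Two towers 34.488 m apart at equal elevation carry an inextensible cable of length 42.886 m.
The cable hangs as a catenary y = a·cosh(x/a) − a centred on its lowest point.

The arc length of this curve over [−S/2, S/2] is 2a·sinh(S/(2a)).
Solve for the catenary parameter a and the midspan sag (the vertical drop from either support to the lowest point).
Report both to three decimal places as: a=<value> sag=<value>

a=14.761 sag=11.272

seed: a₀ = √(S³/(24(L−S))) = √(34.488³/(24·8.398)) = 14.266205
iter 1: u=1.208731  f(a)=+6.353e-01  f'(a)=-1.359e+00  a ← 14.266205 − (+6.353e-01/-1.359e+00) = 14.733807
iter 2: u=1.170370  f(a)=+3.257e-02  f'(a)=-1.222e+00  a ← 14.733807 − (+3.257e-02/-1.222e+00) = 14.760450
iter 3: u=1.168257  f(a)=+9.586e-05  f'(a)=-1.215e+00  a ← 14.760450 − (+9.586e-05/-1.215e+00) = 14.760529
iter 4: u=1.168251  f(a)=+8.357e-10  f'(a)=-1.215e+00  a ← 14.760529 − (+8.357e-10/-1.215e+00) = 14.760529
iter 5: u=1.168251  f(a)=-7.105e-15  f'(a)=-1.215e+00  a ← 14.760529 − (-7.105e-15/-1.215e+00) = 14.760529
converged: |Δa| < 1e-12 after 5 iterations
sag = a·(cosh(S/(2a)) − 1) = 14.760529·(cosh(1.168251) − 1) = 11.271672
T_max/T_min = cosh(S/(2a)) = 1.763636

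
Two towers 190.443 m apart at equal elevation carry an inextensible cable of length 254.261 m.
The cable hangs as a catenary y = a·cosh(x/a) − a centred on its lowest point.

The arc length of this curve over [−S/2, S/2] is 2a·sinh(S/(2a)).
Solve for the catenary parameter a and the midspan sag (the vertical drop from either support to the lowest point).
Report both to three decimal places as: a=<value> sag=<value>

seed: a₀ = √(S³/(24(L−S))) = √(190.443³/(24·63.818)) = 67.153756
iter 1: u=1.417962  f(a)=+6.732e+00  f'(a)=-2.311e+00  a ← 67.153756 − (+6.732e+00/-2.311e+00) = 70.066220
iter 2: u=1.359022  f(a)=+4.627e-01  f'(a)=-2.004e+00  a ← 70.066220 − (+4.627e-01/-2.004e+00) = 70.297161
iter 3: u=1.354557  f(a)=+2.543e-03  f'(a)=-1.982e+00  a ← 70.297161 − (+2.543e-03/-1.982e+00) = 70.298444
iter 4: u=1.354532  f(a)=+7.773e-08  f'(a)=-1.981e+00  a ← 70.298444 − (+7.773e-08/-1.981e+00) = 70.298444
iter 5: u=1.354532  f(a)=-5.684e-14  f'(a)=-1.981e+00  a ← 70.298444 − (-5.684e-14/-1.981e+00) = 70.298444
converged: |Δa| < 1e-12 after 5 iterations
sag = a·(cosh(S/(2a)) − 1) = 70.298444·(cosh(1.354532) − 1) = 74.973836
T_max/T_min = cosh(S/(2a)) = 2.066508

a=70.298 sag=74.974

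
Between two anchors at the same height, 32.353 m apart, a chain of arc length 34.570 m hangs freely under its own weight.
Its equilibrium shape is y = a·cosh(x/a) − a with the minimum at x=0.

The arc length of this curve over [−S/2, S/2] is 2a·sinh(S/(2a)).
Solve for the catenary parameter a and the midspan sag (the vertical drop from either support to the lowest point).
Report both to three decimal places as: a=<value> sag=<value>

seed: a₀ = √(S³/(24(L−S))) = √(32.353³/(24·2.217)) = 25.228032
iter 1: u=0.641211  f(a)=+4.602e-02  f'(a)=-1.831e-01  a ← 25.228032 − (+4.602e-02/-1.831e-01) = 25.479410
iter 2: u=0.634885  f(a)=+6.970e-04  f'(a)=-1.776e-01  a ← 25.479410 − (+6.970e-04/-1.776e-01) = 25.483335
iter 3: u=0.634787  f(a)=+1.653e-07  f'(a)=-1.775e-01  a ← 25.483335 − (+1.653e-07/-1.775e-01) = 25.483336
iter 4: u=0.634787  f(a)=+7.105e-15  f'(a)=-1.775e-01  a ← 25.483336 − (+7.105e-15/-1.775e-01) = 25.483336
converged: |Δa| < 1e-12 after 4 iterations
sag = a·(cosh(S/(2a)) − 1) = 25.483336·(cosh(0.634787) − 1) = 5.309060
T_max/T_min = cosh(S/(2a)) = 1.208335

a=25.483 sag=5.309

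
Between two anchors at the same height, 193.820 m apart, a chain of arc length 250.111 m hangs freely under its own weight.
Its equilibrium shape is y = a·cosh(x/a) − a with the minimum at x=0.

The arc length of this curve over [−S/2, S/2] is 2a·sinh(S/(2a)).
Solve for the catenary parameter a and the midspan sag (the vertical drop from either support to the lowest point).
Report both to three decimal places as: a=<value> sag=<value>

seed: a₀ = √(S³/(24(L−S))) = √(193.820³/(24·56.291)) = 73.412968
iter 1: u=1.320067  f(a)=+5.113e+00  f'(a)=-1.818e+00  a ← 73.412968 − (+5.113e+00/-1.818e+00) = 76.225503
iter 2: u=1.271359  f(a)=+3.085e-01  f'(a)=-1.605e+00  a ← 76.225503 − (+3.085e-01/-1.605e+00) = 76.417776
iter 3: u=1.268160  f(a)=+1.283e-03  f'(a)=-1.591e+00  a ← 76.417776 − (+1.283e-03/-1.591e+00) = 76.418582
iter 4: u=1.268147  f(a)=+2.238e-08  f'(a)=-1.591e+00  a ← 76.418582 − (+2.238e-08/-1.591e+00) = 76.418582
iter 5: u=1.268147  f(a)=+0.000e+00  f'(a)=-1.591e+00  a ← 76.418582 − (+0.000e+00/-1.591e+00) = 76.418582
converged: |Δa| < 1e-12 after 5 iterations
sag = a·(cosh(S/(2a)) − 1) = 76.418582·(cosh(1.268147) − 1) = 70.137475
T_max/T_min = cosh(S/(2a)) = 1.917807

a=76.419 sag=70.137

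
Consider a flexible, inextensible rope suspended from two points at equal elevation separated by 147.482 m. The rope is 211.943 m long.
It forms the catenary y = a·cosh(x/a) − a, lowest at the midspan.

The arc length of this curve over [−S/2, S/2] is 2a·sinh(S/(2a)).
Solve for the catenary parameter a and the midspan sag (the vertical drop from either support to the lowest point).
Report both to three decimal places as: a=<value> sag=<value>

seed: a₀ = √(S³/(24(L−S))) = √(147.482³/(24·64.461)) = 45.535949
iter 1: u=1.619402  f(a)=+9.000e+00  f'(a)=-3.647e+00  a ← 45.535949 − (+9.000e+00/-3.647e+00) = 48.003866
iter 2: u=1.536147  f(a)=+7.834e-01  f'(a)=-3.037e+00  a ← 48.003866 − (+7.834e-01/-3.037e+00) = 48.261825
iter 3: u=1.527936  f(a)=+7.187e-03  f'(a)=-2.982e+00  a ← 48.261825 − (+7.187e-03/-2.982e+00) = 48.264236
iter 4: u=1.527860  f(a)=+6.172e-07  f'(a)=-2.981e+00  a ← 48.264236 − (+6.172e-07/-2.981e+00) = 48.264236
iter 5: u=1.527860  f(a)=+0.000e+00  f'(a)=-2.981e+00  a ← 48.264236 − (+0.000e+00/-2.981e+00) = 48.264236
converged: |Δa| < 1e-12 after 5 iterations
sag = a·(cosh(S/(2a)) − 1) = 48.264236·(cosh(1.527860) − 1) = 68.180581
T_max/T_min = cosh(S/(2a)) = 2.412652

a=48.264 sag=68.181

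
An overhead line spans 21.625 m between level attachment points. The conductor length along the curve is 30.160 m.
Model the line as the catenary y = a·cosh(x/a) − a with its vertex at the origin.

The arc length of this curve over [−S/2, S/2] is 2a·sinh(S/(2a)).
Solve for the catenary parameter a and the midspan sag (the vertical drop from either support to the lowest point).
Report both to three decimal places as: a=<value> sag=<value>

a=7.409 sag=9.393

seed: a₀ = √(S³/(24(L−S))) = √(21.625³/(24·8.535)) = 7.026302
iter 1: u=1.538861  f(a)=+1.069e+00  f'(a)=-3.056e+00  a ← 7.026302 − (+1.069e+00/-3.056e+00) = 7.376307
iter 2: u=1.465842  f(a)=+8.511e-02  f'(a)=-2.587e+00  a ← 7.376307 − (+8.511e-02/-2.587e+00) = 7.409205
iter 3: u=1.459333  f(a)=+6.419e-04  f'(a)=-2.548e+00  a ← 7.409205 − (+6.419e-04/-2.548e+00) = 7.409457
iter 4: u=1.459284  f(a)=+3.713e-08  f'(a)=-2.548e+00  a ← 7.409457 − (+3.713e-08/-2.548e+00) = 7.409457
iter 5: u=1.459284  f(a)=+3.553e-15  f'(a)=-2.548e+00  a ← 7.409457 − (+3.553e-15/-2.548e+00) = 7.409457
converged: |Δa| < 1e-12 after 5 iterations
sag = a·(cosh(S/(2a)) − 1) = 7.409457·(cosh(1.459284) − 1) = 9.392521
T_max/T_min = cosh(S/(2a)) = 2.267640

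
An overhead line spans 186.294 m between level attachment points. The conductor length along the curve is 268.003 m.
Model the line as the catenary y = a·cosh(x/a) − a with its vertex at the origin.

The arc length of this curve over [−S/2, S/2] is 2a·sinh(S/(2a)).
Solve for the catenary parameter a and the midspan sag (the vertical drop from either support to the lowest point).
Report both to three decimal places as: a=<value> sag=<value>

a=60.871 sag=86.308

seed: a₀ = √(S³/(24(L−S))) = √(186.294³/(24·81.709)) = 57.419279
iter 1: u=1.622225  f(a)=+1.145e+01  f'(a)=-3.669e+00  a ← 57.419279 − (+1.145e+01/-3.669e+00) = 60.540121
iter 2: u=1.538599  f(a)=+9.998e-01  f'(a)=-3.054e+00  a ← 60.540121 − (+9.998e-01/-3.054e+00) = 60.867513
iter 3: u=1.530324  f(a)=+9.234e-03  f'(a)=-2.998e+00  a ← 60.867513 − (+9.234e-03/-2.998e+00) = 60.870593
iter 4: u=1.530246  f(a)=+8.036e-07  f'(a)=-2.997e+00  a ← 60.870593 − (+8.036e-07/-2.997e+00) = 60.870593
iter 5: u=1.530246  f(a)=+5.684e-14  f'(a)=-2.997e+00  a ← 60.870593 − (+5.684e-14/-2.997e+00) = 60.870593
converged: |Δa| < 1e-12 after 5 iterations
sag = a·(cosh(S/(2a)) − 1) = 60.870593·(cosh(1.530246) − 1) = 86.308315
T_max/T_min = cosh(S/(2a)) = 2.417898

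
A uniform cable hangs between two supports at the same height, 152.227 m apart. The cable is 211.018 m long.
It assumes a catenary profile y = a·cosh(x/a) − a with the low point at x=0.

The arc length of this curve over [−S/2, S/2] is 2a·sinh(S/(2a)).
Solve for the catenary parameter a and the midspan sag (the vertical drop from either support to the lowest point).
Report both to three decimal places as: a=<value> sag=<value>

a=52.673 sag=65.253

seed: a₀ = √(S³/(24(L−S))) = √(152.227³/(24·58.791)) = 50.000747
iter 1: u=1.522247  f(a)=+7.200e+00  f'(a)=-2.944e+00  a ← 50.000747 − (+7.200e+00/-2.944e+00) = 52.446654
iter 2: u=1.451256  f(a)=+5.620e-01  f'(a)=-2.500e+00  a ← 52.446654 − (+5.620e-01/-2.500e+00) = 52.671419
iter 3: u=1.445063  f(a)=+4.065e-03  f'(a)=-2.464e+00  a ← 52.671419 − (+4.065e-03/-2.464e+00) = 52.673069
iter 4: u=1.445017  f(a)=+2.161e-07  f'(a)=-2.464e+00  a ← 52.673069 − (+2.161e-07/-2.464e+00) = 52.673069
iter 5: u=1.445017  f(a)=+0.000e+00  f'(a)=-2.464e+00  a ← 52.673069 − (+0.000e+00/-2.464e+00) = 52.673069
converged: |Δa| < 1e-12 after 5 iterations
sag = a·(cosh(S/(2a)) − 1) = 52.673069·(cosh(1.445017) − 1) = 65.253185
T_max/T_min = cosh(S/(2a)) = 2.238834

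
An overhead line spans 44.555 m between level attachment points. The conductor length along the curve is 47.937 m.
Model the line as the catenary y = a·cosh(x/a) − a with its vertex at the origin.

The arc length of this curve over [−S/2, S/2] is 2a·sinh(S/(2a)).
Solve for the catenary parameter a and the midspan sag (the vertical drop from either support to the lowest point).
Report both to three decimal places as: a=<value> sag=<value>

a=33.380 sag=7.714

seed: a₀ = √(S³/(24(L−S))) = √(44.555³/(24·3.382)) = 33.010511
iter 1: u=0.674861  f(a)=+7.785e-02  f'(a)=-2.144e-01  a ← 33.010511 − (+7.785e-02/-2.144e-01) = 33.373658
iter 2: u=0.667517  f(a)=+1.303e-03  f'(a)=-2.073e-01  a ← 33.373658 − (+1.303e-03/-2.073e-01) = 33.379946
iter 3: u=0.667392  f(a)=+3.791e-07  f'(a)=-2.071e-01  a ← 33.379946 − (+3.791e-07/-2.071e-01) = 33.379948
iter 4: u=0.667392  f(a)=+2.842e-14  f'(a)=-2.071e-01  a ← 33.379948 − (+2.842e-14/-2.071e-01) = 33.379948
converged: |Δa| < 1e-12 after 4 iterations
sag = a·(cosh(S/(2a)) − 1) = 33.379948·(cosh(0.667392) − 1) = 7.713968
T_max/T_min = cosh(S/(2a)) = 1.231096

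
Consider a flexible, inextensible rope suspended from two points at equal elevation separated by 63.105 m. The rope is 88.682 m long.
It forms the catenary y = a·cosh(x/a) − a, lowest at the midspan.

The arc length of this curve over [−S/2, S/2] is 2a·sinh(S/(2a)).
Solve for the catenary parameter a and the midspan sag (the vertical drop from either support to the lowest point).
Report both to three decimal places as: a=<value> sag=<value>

a=21.364 sag=27.855

seed: a₀ = √(S³/(24(L−S))) = √(63.105³/(24·25.577)) = 20.233231
iter 1: u=1.559440  f(a)=+3.296e+00  f'(a)=-3.199e+00  a ← 20.233231 − (+3.296e+00/-3.199e+00) = 21.263663
iter 2: u=1.483869  f(a)=+2.685e-01  f'(a)=-2.697e+00  a ← 21.263663 − (+2.685e-01/-2.697e+00) = 21.363231
iter 3: u=1.476954  f(a)=+2.132e-03  f'(a)=-2.654e+00  a ← 21.363231 − (+2.132e-03/-2.654e+00) = 21.364035
iter 4: u=1.476898  f(a)=+1.367e-07  f'(a)=-2.654e+00  a ← 21.364035 − (+1.367e-07/-2.654e+00) = 21.364035
iter 5: u=1.476898  f(a)=+1.421e-14  f'(a)=-2.654e+00  a ← 21.364035 − (+1.421e-14/-2.654e+00) = 21.364035
converged: |Δa| < 1e-12 after 5 iterations
sag = a·(cosh(S/(2a)) − 1) = 21.364035·(cosh(1.476898) − 1) = 27.855334
T_max/T_min = cosh(S/(2a)) = 2.303842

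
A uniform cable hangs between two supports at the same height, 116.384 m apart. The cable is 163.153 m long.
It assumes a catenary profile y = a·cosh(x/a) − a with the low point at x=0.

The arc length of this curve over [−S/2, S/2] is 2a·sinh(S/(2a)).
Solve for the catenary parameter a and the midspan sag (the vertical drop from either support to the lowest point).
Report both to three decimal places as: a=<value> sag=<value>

a=39.554 sag=51.106

seed: a₀ = √(S³/(24(L−S))) = √(116.384³/(24·46.769)) = 37.476175
iter 1: u=1.552773  f(a)=+5.973e+00  f'(a)=-3.152e+00  a ← 37.476175 − (+5.973e+00/-3.152e+00) = 39.371207
iter 2: u=1.478034  f(a)=+4.829e-01  f'(a)=-2.661e+00  a ← 39.371207 − (+4.829e-01/-2.661e+00) = 39.552695
iter 3: u=1.471252  f(a)=+3.771e-03  f'(a)=-2.620e+00  a ← 39.552695 − (+3.771e-03/-2.620e+00) = 39.554134
iter 4: u=1.471199  f(a)=+2.339e-07  f'(a)=-2.619e+00  a ← 39.554134 − (+2.339e-07/-2.619e+00) = 39.554134
iter 5: u=1.471199  f(a)=+2.842e-14  f'(a)=-2.619e+00  a ← 39.554134 − (+2.842e-14/-2.619e+00) = 39.554134
converged: |Δa| < 1e-12 after 5 iterations
sag = a·(cosh(S/(2a)) − 1) = 39.554134·(cosh(1.471199) − 1) = 51.105972
T_max/T_min = cosh(S/(2a)) = 2.292051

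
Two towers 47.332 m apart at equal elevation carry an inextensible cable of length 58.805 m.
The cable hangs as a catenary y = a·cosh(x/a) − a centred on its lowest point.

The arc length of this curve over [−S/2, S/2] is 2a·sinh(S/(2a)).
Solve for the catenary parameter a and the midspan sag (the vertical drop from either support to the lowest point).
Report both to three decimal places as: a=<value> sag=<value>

a=20.301 sag=15.429

seed: a₀ = √(S³/(24(L−S))) = √(47.332³/(24·11.473)) = 19.624029
iter 1: u=1.205971  f(a)=+8.638e-01  f'(a)=-1.348e+00  a ← 19.624029 − (+8.638e-01/-1.348e+00) = 20.264617
iter 2: u=1.167848  f(a)=+4.410e-02  f'(a)=-1.214e+00  a ← 20.264617 − (+4.410e-02/-1.214e+00) = 20.300944
iter 3: u=1.165759  f(a)=+1.286e-04  f'(a)=-1.207e+00  a ← 20.300944 − (+1.286e-04/-1.207e+00) = 20.301051
iter 4: u=1.165752  f(a)=+1.101e-09  f'(a)=-1.207e+00  a ← 20.301051 − (+1.101e-09/-1.207e+00) = 20.301051
iter 5: u=1.165752  f(a)=+7.105e-15  f'(a)=-1.207e+00  a ← 20.301051 − (+7.105e-15/-1.207e+00) = 20.301051
converged: |Δa| < 1e-12 after 5 iterations
sag = a·(cosh(S/(2a)) − 1) = 20.301051·(cosh(1.165752) − 1) = 15.429044
T_max/T_min = cosh(S/(2a)) = 1.760012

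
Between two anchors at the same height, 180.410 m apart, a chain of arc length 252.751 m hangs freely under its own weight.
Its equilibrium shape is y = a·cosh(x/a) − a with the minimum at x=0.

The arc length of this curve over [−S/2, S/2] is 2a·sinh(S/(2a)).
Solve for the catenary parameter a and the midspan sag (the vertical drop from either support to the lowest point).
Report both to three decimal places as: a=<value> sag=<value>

seed: a₀ = √(S³/(24(L−S))) = √(180.410³/(24·72.341)) = 58.155800
iter 1: u=1.551092  f(a)=+9.218e+00  f'(a)=-3.140e+00  a ← 58.155800 − (+9.218e+00/-3.140e+00) = 61.091229
iter 2: u=1.476562  f(a)=+7.439e-01  f'(a)=-2.652e+00  a ← 61.091229 − (+7.439e-01/-2.652e+00) = 61.371722
iter 3: u=1.469814  f(a)=+5.784e-03  f'(a)=-2.611e+00  a ← 61.371722 − (+5.784e-03/-2.611e+00) = 61.373938
iter 4: u=1.469761  f(a)=+3.558e-07  f'(a)=-2.611e+00  a ← 61.373938 − (+3.558e-07/-2.611e+00) = 61.373938
iter 5: u=1.469761  f(a)=+5.684e-14  f'(a)=-2.611e+00  a ← 61.373938 − (+5.684e-14/-2.611e+00) = 61.373938
converged: |Δa| < 1e-12 after 5 iterations
sag = a·(cosh(S/(2a)) − 1) = 61.373938·(cosh(1.469761) − 1) = 79.116372
T_max/T_min = cosh(S/(2a)) = 2.289087

a=61.374 sag=79.116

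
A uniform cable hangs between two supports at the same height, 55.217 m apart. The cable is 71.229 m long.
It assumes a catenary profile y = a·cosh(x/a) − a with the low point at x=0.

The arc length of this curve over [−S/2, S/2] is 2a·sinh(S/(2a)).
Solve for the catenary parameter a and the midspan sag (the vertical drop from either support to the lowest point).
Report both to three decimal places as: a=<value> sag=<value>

a=21.786 sag=19.963

seed: a₀ = √(S³/(24(L−S))) = √(55.217³/(24·16.012)) = 20.930558
iter 1: u=1.319052  f(a)=+1.452e+00  f'(a)=-1.813e+00  a ← 20.930558 − (+1.452e+00/-1.813e+00) = 21.731353
iter 2: u=1.270446  f(a)=+8.749e-02  f'(a)=-1.601e+00  a ← 21.731353 − (+8.749e-02/-1.601e+00) = 21.786010
iter 3: u=1.267258  f(a)=+3.627e-04  f'(a)=-1.588e+00  a ← 21.786010 − (+3.627e-04/-1.588e+00) = 21.786239
iter 4: u=1.267245  f(a)=+6.291e-09  f'(a)=-1.587e+00  a ← 21.786239 − (+6.291e-09/-1.587e+00) = 21.786239
iter 5: u=1.267245  f(a)=+0.000e+00  f'(a)=-1.587e+00  a ← 21.786239 − (+0.000e+00/-1.587e+00) = 21.786239
converged: |Δa| < 1e-12 after 5 iterations
sag = a·(cosh(S/(2a)) − 1) = 21.786239·(cosh(1.267245) − 1) = 19.963406
T_max/T_min = cosh(S/(2a)) = 1.916331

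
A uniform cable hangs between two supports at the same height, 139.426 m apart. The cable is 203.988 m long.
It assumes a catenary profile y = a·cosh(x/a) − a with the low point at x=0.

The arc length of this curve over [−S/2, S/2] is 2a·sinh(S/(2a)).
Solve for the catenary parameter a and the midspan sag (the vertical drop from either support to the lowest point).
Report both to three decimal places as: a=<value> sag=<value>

a=44.466 sag=66.800

seed: a₀ = √(S³/(24(L−S))) = √(139.426³/(24·64.562)) = 41.823613
iter 1: u=1.666834  f(a)=+9.586e+00  f'(a)=-4.035e+00  a ← 41.823613 − (+9.586e+00/-4.035e+00) = 44.199352
iter 2: u=1.577240  f(a)=+8.774e-01  f'(a)=-3.327e+00  a ← 44.199352 − (+8.774e-01/-3.327e+00) = 44.463069
iter 3: u=1.567885  f(a)=+8.987e-03  f'(a)=-3.259e+00  a ← 44.463069 − (+8.987e-03/-3.259e+00) = 44.465826
iter 4: u=1.567788  f(a)=+9.643e-07  f'(a)=-3.259e+00  a ← 44.465826 − (+9.643e-07/-3.259e+00) = 44.465827
iter 5: u=1.567788  f(a)=+2.842e-14  f'(a)=-3.259e+00  a ← 44.465827 − (+2.842e-14/-3.259e+00) = 44.465827
converged: |Δa| < 1e-12 after 5 iterations
sag = a·(cosh(S/(2a)) − 1) = 44.465827·(cosh(1.567788) − 1) = 66.799558
T_max/T_min = cosh(S/(2a)) = 2.502267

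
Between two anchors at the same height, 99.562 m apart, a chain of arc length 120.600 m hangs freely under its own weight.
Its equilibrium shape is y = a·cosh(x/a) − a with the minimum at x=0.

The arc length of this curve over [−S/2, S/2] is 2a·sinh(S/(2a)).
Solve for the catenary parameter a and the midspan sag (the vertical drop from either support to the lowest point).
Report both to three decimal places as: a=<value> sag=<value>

a=45.549 sag=30.021

seed: a₀ = √(S³/(24(L−S))) = √(99.562³/(24·21.038)) = 44.211227
iter 1: u=1.125981  f(a)=+1.375e+00  f'(a)=-1.078e+00  a ← 44.211227 − (+1.375e+00/-1.078e+00) = 45.486424
iter 2: u=1.094414  f(a)=+6.172e-02  f'(a)=-9.831e-01  a ← 45.486424 − (+6.172e-02/-9.831e-01) = 45.549199
iter 3: u=1.092906  f(a)=+1.374e-04  f'(a)=-9.788e-01  a ← 45.549199 − (+1.374e-04/-9.788e-01) = 45.549340
iter 4: u=1.092903  f(a)=+6.837e-10  f'(a)=-9.788e-01  a ← 45.549340 − (+6.837e-10/-9.788e-01) = 45.549340
iter 5: u=1.092903  f(a)=-1.421e-14  f'(a)=-9.788e-01  a ← 45.549340 − (-1.421e-14/-9.788e-01) = 45.549340
converged: |Δa| < 1e-12 after 5 iterations
sag = a·(cosh(S/(2a)) − 1) = 45.549340·(cosh(1.092903) − 1) = 30.020710
T_max/T_min = cosh(S/(2a)) = 1.659081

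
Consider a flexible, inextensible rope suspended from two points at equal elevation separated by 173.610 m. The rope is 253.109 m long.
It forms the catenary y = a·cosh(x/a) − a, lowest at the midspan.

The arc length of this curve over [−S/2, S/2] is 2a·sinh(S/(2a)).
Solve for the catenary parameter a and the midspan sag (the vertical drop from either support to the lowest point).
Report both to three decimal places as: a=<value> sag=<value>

a=55.644 sag=82.603

seed: a₀ = √(S³/(24(L−S))) = √(173.610³/(24·79.499)) = 52.369165
iter 1: u=1.657559  f(a)=+1.166e+01  f'(a)=-3.956e+00  a ← 52.369165 − (+1.166e+01/-3.956e+00) = 55.317177
iter 2: u=1.569223  f(a)=+1.057e+00  f'(a)=-3.269e+00  a ← 55.317177 − (+1.057e+00/-3.269e+00) = 55.640636
iter 3: u=1.560101  f(a)=+1.060e-02  f'(a)=-3.204e+00  a ← 55.640636 − (+1.060e-02/-3.204e+00) = 55.643946
iter 4: u=1.560008  f(a)=+1.090e-06  f'(a)=-3.203e+00  a ← 55.643946 − (+1.090e-06/-3.203e+00) = 55.643946
iter 5: u=1.560008  f(a)=+0.000e+00  f'(a)=-3.203e+00  a ← 55.643946 − (+0.000e+00/-3.203e+00) = 55.643946
converged: |Δa| < 1e-12 after 5 iterations
sag = a·(cosh(S/(2a)) − 1) = 55.643946·(cosh(1.560008) − 1) = 82.603261
T_max/T_min = cosh(S/(2a)) = 2.484497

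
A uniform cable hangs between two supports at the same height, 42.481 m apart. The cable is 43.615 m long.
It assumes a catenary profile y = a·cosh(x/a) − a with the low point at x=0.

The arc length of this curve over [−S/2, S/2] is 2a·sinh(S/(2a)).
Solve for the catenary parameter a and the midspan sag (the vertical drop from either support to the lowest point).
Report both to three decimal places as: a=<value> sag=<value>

a=53.285 sag=4.290

seed: a₀ = √(S³/(24(L−S))) = √(42.481³/(24·1.134)) = 53.073771
iter 1: u=0.400207  f(a)=+9.116e-03  f'(a)=-4.342e-02  a ← 53.073771 − (+9.116e-03/-4.342e-02) = 53.283717
iter 2: u=0.398630  f(a)=+5.438e-05  f'(a)=-4.290e-02  a ← 53.283717 − (+5.438e-05/-4.290e-02) = 53.284984
iter 3: u=0.398621  f(a)=+1.960e-09  f'(a)=-4.290e-02  a ← 53.284984 − (+1.960e-09/-4.290e-02) = 53.284984
iter 4: u=0.398621  f(a)=-7.105e-15  f'(a)=-4.290e-02  a ← 53.284984 − (-7.105e-15/-4.290e-02) = 53.284984
converged: |Δa| < 1e-12 after 4 iterations
sag = a·(cosh(S/(2a)) − 1) = 53.284984·(cosh(0.398621) − 1) = 4.289807
T_max/T_min = cosh(S/(2a)) = 1.080507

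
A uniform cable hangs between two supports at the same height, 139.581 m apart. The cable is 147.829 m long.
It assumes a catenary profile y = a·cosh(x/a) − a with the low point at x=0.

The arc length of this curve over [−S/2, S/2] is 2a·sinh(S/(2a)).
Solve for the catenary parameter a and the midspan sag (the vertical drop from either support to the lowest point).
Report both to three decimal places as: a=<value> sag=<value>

seed: a₀ = √(S³/(24(L−S))) = √(139.581³/(24·8.248)) = 117.208609
iter 1: u=0.595438  f(a)=+1.475e-01  f'(a)=-1.458e-01  a ← 117.208609 − (+1.475e-01/-1.458e-01) = 118.220005
iter 2: u=0.590344  f(a)=+1.930e-03  f'(a)=-1.420e-01  a ← 118.220005 − (+1.930e-03/-1.420e-01) = 118.233599
iter 3: u=0.590276  f(a)=+3.406e-07  f'(a)=-1.419e-01  a ← 118.233599 − (+3.406e-07/-1.419e-01) = 118.233602
iter 4: u=0.590276  f(a)=+2.842e-14  f'(a)=-1.419e-01  a ← 118.233602 − (+2.842e-14/-1.419e-01) = 118.233602
converged: |Δa| < 1e-12 after 4 iterations
sag = a·(cosh(S/(2a)) − 1) = 118.233602·(cosh(0.590276) − 1) = 21.202900
T_max/T_min = cosh(S/(2a)) = 1.179331

a=118.234 sag=21.203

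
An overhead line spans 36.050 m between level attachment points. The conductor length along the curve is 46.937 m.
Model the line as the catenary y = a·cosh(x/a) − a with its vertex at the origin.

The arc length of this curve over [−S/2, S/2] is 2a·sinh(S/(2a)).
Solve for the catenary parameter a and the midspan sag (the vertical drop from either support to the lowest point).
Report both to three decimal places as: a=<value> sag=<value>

seed: a₀ = √(S³/(24(L−S))) = √(36.050³/(24·10.887)) = 13.390542
iter 1: u=1.346099  f(a)=+1.030e+00  f'(a)=-1.940e+00  a ← 13.390542 − (+1.030e+00/-1.940e+00) = 13.921349
iter 2: u=1.294774  f(a)=+6.441e-02  f'(a)=-1.705e+00  a ← 13.921349 − (+6.441e-02/-1.705e+00) = 13.959135
iter 3: u=1.291269  f(a)=+2.891e-04  f'(a)=-1.689e+00  a ← 13.959135 − (+2.891e-04/-1.689e+00) = 13.959306
iter 4: u=1.291253  f(a)=+5.879e-09  f'(a)=-1.689e+00  a ← 13.959306 − (+5.879e-09/-1.689e+00) = 13.959306
iter 5: u=1.291253  f(a)=-7.105e-15  f'(a)=-1.689e+00  a ← 13.959306 − (-7.105e-15/-1.689e+00) = 13.959306
converged: |Δa| < 1e-12 after 5 iterations
sag = a·(cosh(S/(2a)) − 1) = 13.959306·(cosh(1.291253) − 1) = 13.346970
T_max/T_min = cosh(S/(2a)) = 1.956134

a=13.959 sag=13.347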